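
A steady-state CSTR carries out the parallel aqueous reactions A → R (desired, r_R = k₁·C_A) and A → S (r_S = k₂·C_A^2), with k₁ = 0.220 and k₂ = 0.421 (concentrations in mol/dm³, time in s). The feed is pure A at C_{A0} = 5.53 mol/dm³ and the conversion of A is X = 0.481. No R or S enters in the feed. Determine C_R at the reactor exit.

0.410 mol/dm³

Exit C_A = C_{A0}(1−X) = 5.53×0.519 = 2.870 mol/dm³.
A CSTR operates uniformly at the exit composition, giving r_R = 0.6314 and r_S = 3.468 (each k·C_A^n at C_A = 2.870).
Fraction of consumed A going to R: r_R/(r_R+r_S) = 0.1540.
C_R = 0.1540·C_{A0}·X = 0.1540×5.53×0.481 = 0.410 mol/dm³.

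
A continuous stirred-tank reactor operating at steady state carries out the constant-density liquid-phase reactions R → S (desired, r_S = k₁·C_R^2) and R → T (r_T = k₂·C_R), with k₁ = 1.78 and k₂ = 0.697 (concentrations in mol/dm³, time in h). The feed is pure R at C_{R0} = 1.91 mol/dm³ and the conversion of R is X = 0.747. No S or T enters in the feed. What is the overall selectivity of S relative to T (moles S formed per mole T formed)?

Exit C_R = C_{R0}(1−X) = 1.91×0.253 = 0.4832 mol/dm³.
A CSTR operates uniformly at the exit composition, giving r_S = 0.4156 and r_T = 0.3368 (each k·C_R^n at C_R = 0.4832).
Overall selectivity = C_S/C_T = r_Sτ/(r_Tτ) = r_S/r_T = 1.23.

1.23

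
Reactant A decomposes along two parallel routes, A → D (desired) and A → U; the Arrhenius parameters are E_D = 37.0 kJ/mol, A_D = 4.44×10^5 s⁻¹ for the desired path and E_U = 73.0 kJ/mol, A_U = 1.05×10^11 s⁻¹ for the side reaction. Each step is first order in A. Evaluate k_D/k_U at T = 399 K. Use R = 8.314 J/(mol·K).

0.218

k_D/k_U = (A_D/A_U)·exp[−(E_D−E_U)/(RT)] = (A_D/A_U)·exp[(E_U−E_D)/(RT)].
(E_U−E_D)/(RT) = (73.0−37.0)×10³/(8.314×399) = 36000/3317 = 10.85.
k_D/k_U = (4.44×10^5/1.05×10^11)·exp(10.85) = 4.229×10^-6 × 51650 = 0.218.
Since E_D < E_U, lowering the temperature improves selectivity toward D.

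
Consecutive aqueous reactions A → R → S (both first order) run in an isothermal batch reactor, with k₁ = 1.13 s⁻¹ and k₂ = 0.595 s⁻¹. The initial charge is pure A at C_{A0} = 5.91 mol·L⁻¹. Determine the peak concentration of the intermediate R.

2.90 mol·L⁻¹

For a first-order series the maximum intermediate yield is C_{R,max}/C_{A0} = (k₁/k₂)^[k₂/(k₂−k₁)].
= (1.13/0.595)^(0.595/(0.595−1.13)) = (1.899)^(-1.112) = 0.4900.
C_{R,max} = 0.4900×5.91 = 2.90 mol·L⁻¹.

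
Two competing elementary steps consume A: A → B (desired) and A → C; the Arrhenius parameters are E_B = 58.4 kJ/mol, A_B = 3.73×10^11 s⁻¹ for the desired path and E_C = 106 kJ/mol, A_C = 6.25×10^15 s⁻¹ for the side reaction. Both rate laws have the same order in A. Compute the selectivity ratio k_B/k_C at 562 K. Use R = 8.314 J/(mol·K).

1.59

With equal orders, S_{B/C} = k_B/k_C = (A_B/A_C)·exp[(E_C−E_B)/(RT)].
(E_C−E_B)/(RT) = (106−58.4)×10³/(8.314×562) = 47600/4672 = 10.19.
k_B/k_C = (3.73×10^11/6.25×10^15)·exp(10.19) = 5.968×10^-5 × 26565 = 1.59.
Since E_B < E_C, lowering the temperature improves selectivity toward B.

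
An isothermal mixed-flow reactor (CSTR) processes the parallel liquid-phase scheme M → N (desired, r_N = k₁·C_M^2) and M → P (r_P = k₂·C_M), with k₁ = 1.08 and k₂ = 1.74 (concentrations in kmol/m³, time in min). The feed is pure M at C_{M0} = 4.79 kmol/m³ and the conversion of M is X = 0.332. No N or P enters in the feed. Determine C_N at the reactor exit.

1.06 kmol/m³

Exit C_M = C_{M0}(1−X) = 4.79×0.668 = 3.200 kmol/m³.
In a CSTR the entire volume is at exit conditions, so r_N = 1.08×3.200^2 = 11.06 and r_P = 1.74×3.200 = 5.568.
Fraction of consumed M going to N: r_N/(r_N+r_P) = 0.6651.
C_N = 0.6651·C_{M0}·X = 0.6651×4.79×0.332 = 1.06 kmol/m³.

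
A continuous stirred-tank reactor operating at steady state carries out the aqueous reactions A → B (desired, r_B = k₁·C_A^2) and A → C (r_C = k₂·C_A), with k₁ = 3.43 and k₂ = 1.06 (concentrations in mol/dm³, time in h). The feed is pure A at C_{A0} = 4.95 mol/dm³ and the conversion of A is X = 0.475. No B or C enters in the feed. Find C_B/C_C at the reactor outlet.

8.41

Exit C_A = C_{A0}(1−X) = 4.95×0.525 = 2.599 mol/dm³.
In a CSTR the entire volume is at exit conditions, so r_B = 3.43×2.599^2 = 23.16 and r_C = 1.06×2.599 = 2.755.
Overall selectivity = C_B/C_C = r_Bτ/(r_Cτ) = r_B/r_C = 8.41.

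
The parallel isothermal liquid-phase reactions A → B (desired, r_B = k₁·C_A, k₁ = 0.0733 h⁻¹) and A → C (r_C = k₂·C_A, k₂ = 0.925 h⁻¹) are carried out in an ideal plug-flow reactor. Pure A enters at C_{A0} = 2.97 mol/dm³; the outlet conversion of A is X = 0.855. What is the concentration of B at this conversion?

C_A = C_{A0}(1−X) = 0.4307 mol/dm³.
Both paths are first order in A, so the instantaneous fraction to B is constant: dC_B/d(−C_A) = k₁/(k₁+k₂) = 0.07342.
C_B = 0.07342·(C_{A0}−C_A) = 0.07342×2.539 = 0.186 mol/dm³.

0.186 mol/dm³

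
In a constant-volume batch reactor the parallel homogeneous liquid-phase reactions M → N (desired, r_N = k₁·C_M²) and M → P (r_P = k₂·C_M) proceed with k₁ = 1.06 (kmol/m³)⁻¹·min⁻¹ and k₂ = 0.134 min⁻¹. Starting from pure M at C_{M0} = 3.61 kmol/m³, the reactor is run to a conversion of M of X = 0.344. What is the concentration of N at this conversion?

C_M = C_{M0}(1−X) = 2.368 kmol/m³.
Along a PFR/batch, dC_P/dC_M = −r_P/(r_N+r_P) = −k₂/(k₂+k₁·C_M).
Integrating from C_{M0} to C_M: C_P = (0.134/1.06)·ln[(0.134+1.06·3.61)/(0.134+1.06·2.37)] = 0.1264·ln(3.961/2.644) = 0.05107 kmol/m³.
Then C_N = (C_{M0}−C_M) − C_P = 1.242 − 0.05107 = 1.191 kmol/m³.

1.19 kmol/m³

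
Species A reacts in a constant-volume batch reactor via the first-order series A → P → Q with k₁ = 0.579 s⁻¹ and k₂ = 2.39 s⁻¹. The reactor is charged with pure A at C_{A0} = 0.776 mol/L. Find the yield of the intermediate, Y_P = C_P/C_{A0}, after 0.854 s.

0.153

The intermediate concentration in a first-order A→B→C sequence is C_P = k₁C_{A0}(e^(−k₁t) − e^(−k₂t))/(k₂−k₁).
e^(−k₁t) = e^(−0.579×0.854) = e^(−0.4945) = 0.6099; e^(−k₂t) = e^(−2.041) = 0.1299.
C_P = 0.579×0.776/(2.39−0.579) × (0.6099−0.1299) = 0.2481×0.4800 = 0.1191 mol/L.
Y_P = C_P/C_{A0} = 0.1191/0.776 = 0.153.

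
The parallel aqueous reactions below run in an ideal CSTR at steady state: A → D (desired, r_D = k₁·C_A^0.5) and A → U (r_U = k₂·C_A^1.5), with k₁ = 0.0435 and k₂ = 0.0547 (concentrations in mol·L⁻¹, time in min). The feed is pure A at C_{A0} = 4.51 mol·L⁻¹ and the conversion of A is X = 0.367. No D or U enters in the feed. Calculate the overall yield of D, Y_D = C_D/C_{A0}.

Exit C_A = C_{A0}(1−X) = 4.51×0.633 = 2.855 mol·L⁻¹.
Rates in a CSTR are evaluated at the outlet concentration: r_D = 0.0435×2.855^0.5 = 0.07350, r_U = 0.0547×2.855^1.5 = 0.2639.
Fraction of consumed A going to D: r_D/(r_D+r_U) = 0.2179.
C_D = 0.2179·C_{A0}·X = 0.2179×4.51×0.367 = 0.361 mol·L⁻¹; Y_D = C_D/C_{A0} = 0.0800.

0.0800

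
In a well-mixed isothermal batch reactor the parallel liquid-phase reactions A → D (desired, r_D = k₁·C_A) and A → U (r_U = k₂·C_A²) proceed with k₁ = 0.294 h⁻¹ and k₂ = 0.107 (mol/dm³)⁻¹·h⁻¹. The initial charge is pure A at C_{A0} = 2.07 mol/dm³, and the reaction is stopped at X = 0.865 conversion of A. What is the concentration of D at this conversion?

C_A = C_{A0}(1−X) = 0.2794 mol/dm³.
Along a PFR/batch, dC_D/dC_A = −r_D/(r_D+r_U) = −k₁/(k₁+k₂·C_A).
Integrating from C_{A0} to C_A: C_D = (0.294/0.107)·ln[(0.294+0.107·2.07)/(0.294+0.107·0.279)] = 2.748·ln(0.5155/0.3239) = 1.277 mol/dm³.

1.28 mol/dm³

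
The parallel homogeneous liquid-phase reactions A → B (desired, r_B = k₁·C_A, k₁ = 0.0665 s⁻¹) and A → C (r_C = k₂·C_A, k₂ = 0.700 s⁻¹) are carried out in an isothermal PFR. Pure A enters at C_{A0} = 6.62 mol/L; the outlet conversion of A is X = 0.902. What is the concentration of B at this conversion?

C_A = C_{A0}(1−X) = 0.6488 mol/L.
Both paths are first order in A, so the instantaneous fraction to B is constant: dC_B/d(−C_A) = k₁/(k₁+k₂) = 0.08676.
C_B = 0.08676·(C_{A0}−C_A) = 0.08676×5.971 = 0.518 mol/L.

0.518 mol/L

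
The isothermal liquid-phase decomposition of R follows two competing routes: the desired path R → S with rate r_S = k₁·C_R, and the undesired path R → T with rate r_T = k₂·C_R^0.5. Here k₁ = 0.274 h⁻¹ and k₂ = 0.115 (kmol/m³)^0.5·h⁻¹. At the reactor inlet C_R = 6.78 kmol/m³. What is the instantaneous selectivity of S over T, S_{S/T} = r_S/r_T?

S_{S/T} = r_S/r_T = (k₁·C_R)/(k₂·C_R^0.5) = (k₁/k₂)·C_R^0.5.
= (0.274×6.780) / (0.115×6.780^0.5) = 1.858/0.2994 = 6.20.

6.20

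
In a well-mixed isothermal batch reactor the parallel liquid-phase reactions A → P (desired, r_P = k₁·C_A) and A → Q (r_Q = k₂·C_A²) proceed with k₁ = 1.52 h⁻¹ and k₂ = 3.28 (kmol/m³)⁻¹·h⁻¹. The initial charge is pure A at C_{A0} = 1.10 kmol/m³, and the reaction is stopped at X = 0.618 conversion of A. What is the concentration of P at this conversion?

0.264 kmol/m³

C_A = C_{A0}(1−X) = 0.4202 kmol/m³.
Along a PFR/batch, dC_P/dC_A = −r_P/(r_P+r_Q) = −k₁/(k₁+k₂·C_A).
Integrating from C_{A0} to C_A: C_P = (1.52/3.28)·ln[(1.52+3.28·1.10)/(1.52+3.28·0.420)] = 0.4634·ln(5.128/2.898) = 0.2644 kmol/m³.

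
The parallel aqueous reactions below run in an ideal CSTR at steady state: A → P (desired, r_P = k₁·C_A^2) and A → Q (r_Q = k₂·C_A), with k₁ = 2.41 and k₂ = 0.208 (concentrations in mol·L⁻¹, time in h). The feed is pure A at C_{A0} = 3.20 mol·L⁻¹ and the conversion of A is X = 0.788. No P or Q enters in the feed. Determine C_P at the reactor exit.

Exit C_A = C_{A0}(1−X) = 3.20×0.212 = 0.6784 mol·L⁻¹.
Rates in a CSTR are evaluated at the outlet concentration: r_P = 2.41×0.6784^2 = 1.109, r_Q = 0.208×0.6784 = 0.1411.
Fraction of consumed A going to P: r_P/(r_P+r_Q) = 0.8871.
C_P = 0.8871·C_{A0}·X = 0.8871×3.20×0.788 = 2.24 mol·L⁻¹.

2.24 mol·L⁻¹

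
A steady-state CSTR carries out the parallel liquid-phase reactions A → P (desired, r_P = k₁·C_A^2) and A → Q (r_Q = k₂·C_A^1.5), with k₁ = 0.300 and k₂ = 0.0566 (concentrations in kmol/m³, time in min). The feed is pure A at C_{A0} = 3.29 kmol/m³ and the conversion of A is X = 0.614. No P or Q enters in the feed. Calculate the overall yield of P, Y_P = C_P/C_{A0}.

Exit C_A = C_{A0}(1−X) = 3.29×0.386 = 1.270 kmol/m³.
In a CSTR the entire volume is at exit conditions, so r_P = 0.300×1.270^2 = 0.4838 and r_Q = 0.0566×1.270^1.5 = 0.08100.
Fraction of consumed A going to P: r_P/(r_P+r_Q) = 0.8566.
C_P = 0.8566·C_{A0}·X = 0.8566×3.29×0.614 = 1.73 kmol/m³; Y_P = C_P/C_{A0} = 0.526.

0.526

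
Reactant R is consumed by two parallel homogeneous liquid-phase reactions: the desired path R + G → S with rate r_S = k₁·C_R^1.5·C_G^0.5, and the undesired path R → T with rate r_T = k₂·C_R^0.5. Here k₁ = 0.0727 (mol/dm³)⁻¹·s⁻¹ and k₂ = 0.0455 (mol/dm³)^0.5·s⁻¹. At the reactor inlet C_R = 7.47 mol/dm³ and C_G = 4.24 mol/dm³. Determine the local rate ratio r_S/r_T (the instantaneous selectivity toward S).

S_{S/T} = r_S/r_T = (k₁·C_R^1.5·C_G^0.5)/(k₂·C_R^0.5) = (k₁/k₂)·C_R·C_G^0.5.
= (0.0727×7.470^1.5×4.240^0.5) / (0.0455×7.470^0.5) = 3.056/0.1244 = 24.6.
Since the desired path is higher order in R, keeping C_R high (PFR or concentrated feed) favours S.

24.6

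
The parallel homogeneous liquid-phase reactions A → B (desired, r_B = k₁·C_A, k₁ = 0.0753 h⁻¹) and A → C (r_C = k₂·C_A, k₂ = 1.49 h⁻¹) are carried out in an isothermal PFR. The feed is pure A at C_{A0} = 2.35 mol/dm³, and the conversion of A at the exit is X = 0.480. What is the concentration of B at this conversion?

0.0543 mol/dm³

C_A = C_{A0}(1−X) = 1.222 mol/dm³.
Both paths are first order in A, so the instantaneous fraction to B is constant: dC_B/d(−C_A) = k₁/(k₁+k₂) = 0.04811.
C_B = 0.04811·(C_{A0}−C_A) = 0.04811×1.128 = 0.0543 mol/dm³.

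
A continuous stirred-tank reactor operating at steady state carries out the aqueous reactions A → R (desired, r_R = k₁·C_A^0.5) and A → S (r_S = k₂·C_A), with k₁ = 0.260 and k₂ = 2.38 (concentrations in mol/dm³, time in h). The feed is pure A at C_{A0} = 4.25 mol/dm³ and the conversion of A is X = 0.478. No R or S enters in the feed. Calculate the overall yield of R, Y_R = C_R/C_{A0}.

0.0327

Exit C_A = C_{A0}(1−X) = 4.25×0.522 = 2.219 mol/dm³.
In a CSTR the entire volume is at exit conditions, so r_R = 0.260×2.219^0.5 = 0.3873 and r_S = 2.38×2.219 = 5.280.
Fraction of consumed A going to R: r_R/(r_R+r_S) = 0.06833.
C_R = 0.06833·C_{A0}·X = 0.06833×4.25×0.478 = 0.139 mol/dm³; Y_R = C_R/C_{A0} = 0.0327.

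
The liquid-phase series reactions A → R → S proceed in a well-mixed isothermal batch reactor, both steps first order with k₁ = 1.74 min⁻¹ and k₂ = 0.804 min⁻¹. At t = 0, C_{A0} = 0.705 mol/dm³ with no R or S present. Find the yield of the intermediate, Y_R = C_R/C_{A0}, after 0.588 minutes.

Solving the coupled first-order balances gives C_R(t) = [k₁/(k₂−k₁)]·C_{A0}·(e^(−k₁t) − e^(−k₂t)).
e^(−k₁t) = e^(−1.74×0.588) = e^(−1.023) = 0.3595; e^(−k₂t) = e^(−0.4728) = 0.6233.
C_R = 1.74×0.705/(0.804−1.74) × (0.3595−0.6233) = (-1.311)×(-0.2638) = 0.3457 mol/dm³.
Y_R = C_R/C_{A0} = 0.3457/0.705 = 0.490.

0.490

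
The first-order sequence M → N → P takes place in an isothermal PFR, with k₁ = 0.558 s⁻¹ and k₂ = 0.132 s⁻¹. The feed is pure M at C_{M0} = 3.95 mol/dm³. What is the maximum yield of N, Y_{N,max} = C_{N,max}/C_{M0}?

Evaluating C_N at τ_opt = ln(k₂/k₁)/(k₂−k₁) gives C_{N,max}/C_{M0} = (k₁/k₂)^[k₂/(k₂−k₁)].
= (0.558/0.132)^(0.132/(0.132−0.558)) = (4.227)^(-0.3099) = 0.6397.

0.640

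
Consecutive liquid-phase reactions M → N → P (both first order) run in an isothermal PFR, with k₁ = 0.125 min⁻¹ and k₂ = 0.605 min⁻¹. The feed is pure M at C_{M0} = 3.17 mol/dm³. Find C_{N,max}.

0.434 mol/dm³

Evaluating C_N at τ_opt = ln(k₂/k₁)/(k₂−k₁) gives C_{N,max}/C_{M0} = (k₁/k₂)^[k₂/(k₂−k₁)].
= (0.125/0.605)^(0.605/(0.605−0.125)) = (0.2066)^(1.260) = 0.1370.
C_{N,max} = 0.1370×3.17 = 0.434 mol/dm³.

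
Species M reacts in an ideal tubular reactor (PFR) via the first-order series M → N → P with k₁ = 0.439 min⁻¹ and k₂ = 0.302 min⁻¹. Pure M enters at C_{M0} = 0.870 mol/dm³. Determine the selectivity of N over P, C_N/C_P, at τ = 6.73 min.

0.364

The intermediate concentration in a first-order A→B→C sequence is C_N = k₁C_{M0}(e^(−k₁τ) − e^(−k₂τ))/(k₂−k₁).
e^(−k₁τ) = e^(−0.439×6.73) = e^(−2.954) = 0.05211; e^(−k₂τ) = e^(−2.032) = 0.1310.
C_N = 0.439×0.870/(0.302−0.439) × (0.05211−0.1310) = (-2.788)×(-0.07891) = 0.2200 mol/dm³.
C_M = C_{M0}e^(−k₁τ) = 0.04533 mol/dm³, so C_P = C_{M0}−C_M−C_N = 0.6047 mol/dm³; C_N/C_P = 0.364.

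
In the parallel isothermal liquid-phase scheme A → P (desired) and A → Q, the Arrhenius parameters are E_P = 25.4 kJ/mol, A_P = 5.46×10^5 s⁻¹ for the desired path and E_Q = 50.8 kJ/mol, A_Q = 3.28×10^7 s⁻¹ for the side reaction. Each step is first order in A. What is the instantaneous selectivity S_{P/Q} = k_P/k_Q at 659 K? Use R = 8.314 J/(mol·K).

1.72

k_P/k_Q = (A_P/A_Q)·exp[−(E_P−E_Q)/(RT)] = (A_P/A_Q)·exp[(E_Q−E_P)/(RT)].
(E_Q−E_P)/(RT) = (50.8−25.4)×10³/(8.314×659) = 25400/5479 = 4.636.
k_P/k_Q = (5.46×10^5/3.28×10^7)·exp(4.636) = 0.01665 × 103.1 = 1.72.
Since E_P < E_Q, lowering the temperature improves selectivity toward P.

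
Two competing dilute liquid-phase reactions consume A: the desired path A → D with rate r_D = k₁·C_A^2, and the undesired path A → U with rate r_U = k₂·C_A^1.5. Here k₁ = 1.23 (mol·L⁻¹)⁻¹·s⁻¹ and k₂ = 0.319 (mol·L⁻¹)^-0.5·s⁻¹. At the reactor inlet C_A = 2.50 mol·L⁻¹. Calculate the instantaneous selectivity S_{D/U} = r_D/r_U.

S_{D/U} = r_D/r_U = (k₁·C_A^2)/(k₂·C_A^1.5) = (k₁/k₂)·C_A^0.5.
= (1.23×2.500^2) / (0.319×2.500^1.5) = 7.688/1.261 = 6.10.
Since the desired path is higher order in A, keeping C_A high (PFR or concentrated feed) favours D.

6.10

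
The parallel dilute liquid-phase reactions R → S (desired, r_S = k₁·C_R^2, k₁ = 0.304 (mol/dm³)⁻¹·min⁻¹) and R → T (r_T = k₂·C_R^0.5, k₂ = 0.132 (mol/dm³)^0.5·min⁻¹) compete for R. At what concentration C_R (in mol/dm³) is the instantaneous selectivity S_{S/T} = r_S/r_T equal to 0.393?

S_{S/T} = (k₁/k₂)·C_R^1.5 ⇒ C_R = (S·k₂/k₁)^(1/1.5).
= (0.393×0.132/0.304)^(0.6667) = (0.1706)^(0.6667) = 0.308 mol/dm³.

0.308 mol/dm³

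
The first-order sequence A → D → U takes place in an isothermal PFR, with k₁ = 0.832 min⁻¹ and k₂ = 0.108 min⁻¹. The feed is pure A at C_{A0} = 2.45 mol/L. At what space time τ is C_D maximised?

2.82 min

Setting dC_D/dτ = 0 gives τ_opt = ln(k₂/k₁)/(k₂−k₁).
= ln(0.108/0.832)/(0.108−0.832) = ln(0.1298)/-0.7240 = -2.042/-0.7240 = 2.82 min.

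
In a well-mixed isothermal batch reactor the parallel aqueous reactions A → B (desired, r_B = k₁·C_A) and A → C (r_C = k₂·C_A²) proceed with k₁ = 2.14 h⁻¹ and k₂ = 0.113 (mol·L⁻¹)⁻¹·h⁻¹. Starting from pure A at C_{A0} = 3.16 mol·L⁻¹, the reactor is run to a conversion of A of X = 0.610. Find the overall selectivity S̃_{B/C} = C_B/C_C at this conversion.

C_A = C_{A0}(1−X) = 1.232 mol·L⁻¹.
Along a PFR/batch, dC_B/dC_A = −r_B/(r_B+r_C) = −k₁/(k₁+k₂·C_A).
Integrating from C_{A0} to C_A: C_B = (2.14/0.113)·ln[(2.14+0.113·3.16)/(2.14+0.113·1.23)] = 18.94·ln(2.497/2.279) = 1.728 mol·L⁻¹.
C_C = (C_{A0}−C_A)−C_B = 0.1991 mol·L⁻¹; S̃_{B/C} = 1.728/0.1991 = 8.68.

8.68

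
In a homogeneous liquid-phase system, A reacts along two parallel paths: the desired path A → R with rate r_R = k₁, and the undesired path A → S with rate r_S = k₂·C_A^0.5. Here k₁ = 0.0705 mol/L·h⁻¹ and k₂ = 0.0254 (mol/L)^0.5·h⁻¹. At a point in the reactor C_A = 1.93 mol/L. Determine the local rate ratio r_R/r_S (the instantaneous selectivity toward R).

2.00

S_{R/S} = r_R/r_S = (k₁)/(k₂·C_A^0.5) = (k₁/k₂)·C_A^-0.5.
= (0.0705) / (0.0254×1.930^0.5) = 0.07050/0.03529 = 2.00.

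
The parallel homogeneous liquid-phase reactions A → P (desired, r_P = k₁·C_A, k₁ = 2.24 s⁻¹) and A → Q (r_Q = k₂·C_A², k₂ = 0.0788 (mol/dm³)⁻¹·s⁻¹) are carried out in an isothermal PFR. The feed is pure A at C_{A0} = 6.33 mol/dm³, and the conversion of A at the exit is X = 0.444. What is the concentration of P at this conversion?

C_A = C_{A0}(1−X) = 3.519 mol/dm³.
Along a PFR/batch, dC_P/dC_A = −r_P/(r_P+r_Q) = −k₁/(k₁+k₂·C_A).
Integrating from C_{A0} to C_A: C_P = (2.24/0.0788)·ln[(2.24+0.0788·6.33)/(2.24+0.0788·3.52)] = 28.43·ln(2.739/2.517) = 2.397 mol/dm³.

2.40 mol/dm³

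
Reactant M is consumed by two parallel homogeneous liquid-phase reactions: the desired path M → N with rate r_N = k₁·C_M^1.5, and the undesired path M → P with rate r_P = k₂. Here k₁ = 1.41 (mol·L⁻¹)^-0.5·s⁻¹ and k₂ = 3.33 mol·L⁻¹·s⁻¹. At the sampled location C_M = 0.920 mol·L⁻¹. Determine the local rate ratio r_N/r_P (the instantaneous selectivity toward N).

S_{N/P} = r_N/r_P = (k₁·C_M^1.5)/(k₂) = (k₁/k₂)·C_M^1.5.
= (1.41×0.9200^1.5) / (3.33) = 1.244/3.330 = 0.374.
Since the desired path is higher order in M, keeping C_M high (PFR or concentrated feed) favours N.

0.374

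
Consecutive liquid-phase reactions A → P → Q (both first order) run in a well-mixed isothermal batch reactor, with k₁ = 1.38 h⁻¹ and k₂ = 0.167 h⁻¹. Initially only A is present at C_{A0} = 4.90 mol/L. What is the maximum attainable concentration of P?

For a first-order series the maximum intermediate yield is C_{P,max}/C_{A0} = (k₁/k₂)^[k₂/(k₂−k₁)].
= (1.38/0.167)^(0.167/(0.167−1.38)) = (8.263)^(-0.1377) = 0.7477.
C_{P,max} = 0.7477×4.90 = 3.66 mol/L.

3.66 mol/L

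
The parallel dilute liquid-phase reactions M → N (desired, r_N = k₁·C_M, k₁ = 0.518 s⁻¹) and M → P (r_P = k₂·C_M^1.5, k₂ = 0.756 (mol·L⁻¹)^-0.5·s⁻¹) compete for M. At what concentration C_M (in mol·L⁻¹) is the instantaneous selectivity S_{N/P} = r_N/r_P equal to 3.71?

0.0341 mol·L⁻¹

S_{N/P} = (k₁/k₂)·C_M^-0.5 ⇒ C_M = (S·k₂/k₁)^(-2).
= (3.71×0.756/0.518)^(-2) = (5.415)^(-2) = 0.0341 mol·L⁻¹.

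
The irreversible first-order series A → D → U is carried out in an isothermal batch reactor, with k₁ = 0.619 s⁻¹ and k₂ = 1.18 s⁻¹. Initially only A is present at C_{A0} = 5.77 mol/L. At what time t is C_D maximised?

For first-order series the maximum of C_D occurs at t_opt = ln(k₂/k₁)/(k₂−k₁).
= ln(1.18/0.619)/(1.18−0.619) = ln(1.906)/0.5610 = 0.6452/0.5610 = 1.15 s.

1.15 s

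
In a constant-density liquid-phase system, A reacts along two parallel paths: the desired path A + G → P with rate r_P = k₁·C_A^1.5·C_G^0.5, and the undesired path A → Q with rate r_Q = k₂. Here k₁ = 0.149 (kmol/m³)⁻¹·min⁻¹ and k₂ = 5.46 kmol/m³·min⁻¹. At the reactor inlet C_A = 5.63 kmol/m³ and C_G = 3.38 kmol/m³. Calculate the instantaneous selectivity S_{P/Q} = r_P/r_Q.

0.670

S_{P/Q} = r_P/r_Q = (k₁·C_A^1.5·C_G^0.5)/(k₂) = (k₁/k₂)·C_A^1.5·C_G^0.5.
= (0.149×5.630^1.5×3.380^0.5) / (5.46) = 3.659/5.460 = 0.670.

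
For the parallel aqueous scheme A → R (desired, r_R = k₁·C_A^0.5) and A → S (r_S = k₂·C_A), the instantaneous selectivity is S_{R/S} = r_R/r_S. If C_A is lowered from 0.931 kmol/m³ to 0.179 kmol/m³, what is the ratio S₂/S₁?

S_{R/S} = (k₁/k₂)·C_A^-0.5, so S₂/S₁ = (C_{A,2}/C_{A,1})^-0.5.
= (0.179/0.931)^(-0.5) = (0.1923)^(-0.5) = 2.28.

2.28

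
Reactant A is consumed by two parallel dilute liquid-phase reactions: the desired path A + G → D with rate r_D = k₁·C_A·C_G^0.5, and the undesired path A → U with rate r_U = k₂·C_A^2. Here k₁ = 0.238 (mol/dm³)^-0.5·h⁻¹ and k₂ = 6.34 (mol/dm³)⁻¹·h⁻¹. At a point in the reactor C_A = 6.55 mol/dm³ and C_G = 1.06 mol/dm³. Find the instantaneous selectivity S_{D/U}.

S_{D/U} = r_D/r_U = (k₁·C_A·C_G^0.5)/(k₂·C_A^2) = (k₁/k₂)·C_A⁻¹·C_G^0.5.
= (0.238×6.550×1.060^0.5) / (6.34×6.550^2) = 1.605/272.0 = 0.00590.

0.00590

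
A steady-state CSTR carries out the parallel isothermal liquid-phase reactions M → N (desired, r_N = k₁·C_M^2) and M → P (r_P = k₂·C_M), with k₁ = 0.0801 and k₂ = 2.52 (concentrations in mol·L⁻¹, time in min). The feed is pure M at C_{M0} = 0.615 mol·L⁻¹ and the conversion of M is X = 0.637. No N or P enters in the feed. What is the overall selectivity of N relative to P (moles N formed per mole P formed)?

0.00710

Exit C_M = C_{M0}(1−X) = 0.615×0.363 = 0.2232 mol·L⁻¹.
In a CSTR the entire volume is at exit conditions, so r_N = 0.0801×0.2232^2 = 0.003992 and r_P = 2.52×0.2232 = 0.5626.
Overall selectivity = C_N/C_P = r_Nτ/(r_Pτ) = r_N/r_P = 0.00710.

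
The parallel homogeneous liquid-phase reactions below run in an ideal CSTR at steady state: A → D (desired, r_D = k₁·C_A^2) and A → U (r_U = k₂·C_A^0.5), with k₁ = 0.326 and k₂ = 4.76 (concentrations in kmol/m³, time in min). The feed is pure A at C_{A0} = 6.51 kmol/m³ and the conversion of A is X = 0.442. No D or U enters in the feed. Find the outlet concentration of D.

Exit C_A = C_{A0}(1−X) = 6.51×0.558 = 3.633 kmol/m³.
A CSTR operates uniformly at the exit composition, giving r_D = 4.302 and r_U = 9.072 (each k·C_A^n at C_A = 3.633).
Fraction of consumed A going to D: r_D/(r_D+r_U) = 0.3217.
C_D = 0.3217·C_{A0}·X = 0.3217×6.51×0.442 = 0.926 kmol/m³.

0.926 kmol/m³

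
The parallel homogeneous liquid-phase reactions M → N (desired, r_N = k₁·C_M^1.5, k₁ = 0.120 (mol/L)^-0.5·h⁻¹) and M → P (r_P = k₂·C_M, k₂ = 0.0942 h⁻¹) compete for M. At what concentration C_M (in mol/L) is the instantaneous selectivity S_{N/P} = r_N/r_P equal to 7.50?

S_{N/P} = (k₁/k₂)·C_M^0.5 ⇒ C_M = (S·k₂/k₁)^(2).
= (7.50×0.0942/0.120)^(2) = (5.888)^(2) = 34.7 mol/L.

34.7 mol/L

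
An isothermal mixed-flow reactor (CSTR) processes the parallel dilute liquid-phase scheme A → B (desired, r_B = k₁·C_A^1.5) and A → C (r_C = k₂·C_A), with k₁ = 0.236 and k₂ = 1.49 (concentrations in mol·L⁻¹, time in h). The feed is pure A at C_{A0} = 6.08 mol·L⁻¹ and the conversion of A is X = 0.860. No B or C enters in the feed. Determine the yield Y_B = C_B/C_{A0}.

0.110

Exit C_A = C_{A0}(1−X) = 6.08×0.140 = 0.8512 mol·L⁻¹.
A CSTR operates uniformly at the exit composition, giving r_B = 0.1853 and r_C = 1.268 (each k·C_A^n at C_A = 0.8512).
Fraction of consumed A going to B: r_B/(r_B+r_C) = 0.1275.
C_B = 0.1275·C_{A0}·X = 0.1275×6.08×0.860 = 0.667 mol·L⁻¹; Y_B = C_B/C_{A0} = 0.110.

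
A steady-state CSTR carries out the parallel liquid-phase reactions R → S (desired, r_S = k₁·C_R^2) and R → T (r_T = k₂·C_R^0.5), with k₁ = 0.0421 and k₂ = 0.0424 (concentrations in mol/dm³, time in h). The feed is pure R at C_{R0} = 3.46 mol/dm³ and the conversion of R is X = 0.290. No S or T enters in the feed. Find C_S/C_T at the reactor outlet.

Exit C_R = C_{R0}(1−X) = 3.46×0.710 = 2.457 mol/dm³.
A CSTR operates uniformly at the exit composition, giving r_S = 0.2541 and r_T = 0.06646 (each k·C_R^n at C_R = 2.457).
Overall selectivity = C_S/C_T = r_Sτ/(r_Tτ) = r_S/r_T = 3.82.

3.82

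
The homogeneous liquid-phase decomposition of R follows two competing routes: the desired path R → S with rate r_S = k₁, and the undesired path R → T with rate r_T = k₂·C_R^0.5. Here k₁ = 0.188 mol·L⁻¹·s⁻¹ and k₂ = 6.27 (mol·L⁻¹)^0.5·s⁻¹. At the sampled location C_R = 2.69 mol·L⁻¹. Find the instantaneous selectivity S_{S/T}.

0.0183

S_{S/T} = r_S/r_T = (k₁)/(k₂·C_R^0.5) = (k₁/k₂)·C_R^-0.5.
= (0.188) / (6.27×2.690^0.5) = 0.1880/10.28 = 0.0183.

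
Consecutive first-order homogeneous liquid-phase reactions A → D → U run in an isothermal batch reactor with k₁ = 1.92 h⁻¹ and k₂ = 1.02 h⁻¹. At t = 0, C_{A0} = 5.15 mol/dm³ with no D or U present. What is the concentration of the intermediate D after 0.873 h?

2.45 mol/dm³

For first-order series with pure A initially, C_D(t) = k₁C_{A0}/(k₂−k₁)·(e^(−k₁t) − e^(−k₂t)).
e^(−k₁t) = e^(−1.92×0.873) = e^(−1.676) = 0.1871; e^(−k₂t) = e^(−0.8905) = 0.4105.
C_D = 1.92×5.15/(1.02−1.92) × (0.1871−0.4105) = (-10.99)×(-0.2234) = 2.454 mol/dm³.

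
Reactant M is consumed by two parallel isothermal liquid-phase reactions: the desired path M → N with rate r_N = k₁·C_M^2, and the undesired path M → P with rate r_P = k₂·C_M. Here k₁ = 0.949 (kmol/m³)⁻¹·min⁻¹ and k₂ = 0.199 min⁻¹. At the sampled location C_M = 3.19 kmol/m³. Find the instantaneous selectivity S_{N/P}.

15.2

S_{N/P} = r_N/r_P = (k₁·C_M^2)/(k₂·C_M) = (k₁/k₂)·C_M.
= (0.949×3.190^2) / (0.199×3.190) = 9.657/0.6348 = 15.2.
Since the desired path is higher order in M, keeping C_M high (PFR or concentrated feed) favours N.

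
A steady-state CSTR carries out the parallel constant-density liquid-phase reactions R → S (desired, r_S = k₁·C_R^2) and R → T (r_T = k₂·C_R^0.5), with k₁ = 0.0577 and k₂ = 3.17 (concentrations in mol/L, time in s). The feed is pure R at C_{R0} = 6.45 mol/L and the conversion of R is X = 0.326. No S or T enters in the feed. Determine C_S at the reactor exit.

Exit C_R = C_{R0}(1−X) = 6.45×0.674 = 4.347 mol/L.
In a CSTR the entire volume is at exit conditions, so r_S = 0.0577×4.347^2 = 1.090 and r_T = 3.17×4.347^0.5 = 6.610.
Fraction of consumed R going to S: r_S/(r_S+r_T) = 0.1416.
C_S = 0.1416·C_{R0}·X = 0.1416×6.45×0.326 = 0.298 mol/L.

0.298 mol/L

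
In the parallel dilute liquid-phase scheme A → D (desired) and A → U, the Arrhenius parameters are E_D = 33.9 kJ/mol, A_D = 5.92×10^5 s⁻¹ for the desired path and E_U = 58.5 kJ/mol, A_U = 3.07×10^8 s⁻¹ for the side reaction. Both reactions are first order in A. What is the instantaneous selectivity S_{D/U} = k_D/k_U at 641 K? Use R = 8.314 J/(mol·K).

0.195

With equal orders, S_{D/U} = k_D/k_U = (A_D/A_U)·exp[(E_U−E_D)/(RT)].
(E_U−E_D)/(RT) = (58.5−33.9)×10³/(8.314×641) = 24600/5329 = 4.616.
k_D/k_U = (5.92×10^5/3.07×10^8)·exp(4.616) = 0.001928 × 101.1 = 0.195.
Since E_D < E_U, lowering the temperature improves selectivity toward D.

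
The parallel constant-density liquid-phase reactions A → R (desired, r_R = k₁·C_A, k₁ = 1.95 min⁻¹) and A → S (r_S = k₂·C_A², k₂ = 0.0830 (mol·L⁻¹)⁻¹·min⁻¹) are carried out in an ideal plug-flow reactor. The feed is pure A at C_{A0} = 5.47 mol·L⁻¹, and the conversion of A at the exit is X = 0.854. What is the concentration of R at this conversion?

4.13 mol·L⁻¹

C_A = C_{A0}(1−X) = 0.7986 mol·L⁻¹.
Along a PFR/batch, dC_R/dC_A = −r_R/(r_R+r_S) = −k₁/(k₁+k₂·C_A).
Integrating from C_{A0} to C_A: C_R = (1.95/0.0830)·ln[(1.95+0.0830·5.47)/(1.95+0.0830·0.799)] = 23.49·ln(2.404/2.016) = 4.132 mol·L⁻¹.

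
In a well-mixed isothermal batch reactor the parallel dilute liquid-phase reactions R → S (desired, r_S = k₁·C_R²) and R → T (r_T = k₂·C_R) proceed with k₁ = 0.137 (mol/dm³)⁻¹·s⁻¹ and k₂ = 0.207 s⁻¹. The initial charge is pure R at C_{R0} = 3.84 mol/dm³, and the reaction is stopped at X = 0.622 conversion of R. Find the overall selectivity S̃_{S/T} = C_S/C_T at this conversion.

1.67

C_R = C_{R0}(1−X) = 1.452 mol/dm³.
Along a PFR/batch, dC_T/dC_R = −r_T/(r_S+r_T) = −k₂/(k₂+k₁·C_R).
Integrating from C_{R0} to C_R: C_T = (0.207/0.137)·ln[(0.207+0.137·3.84)/(0.207+0.137·1.45)] = 1.511·ln(0.7331/0.4059) = 0.8933 mol/dm³.
Then C_S = (C_{R0}−C_R) − C_T = 2.388 − 0.8933 = 1.495 mol/dm³.
S̃_{S/T} = C_S/C_T = 1.495/0.8933 = 1.67.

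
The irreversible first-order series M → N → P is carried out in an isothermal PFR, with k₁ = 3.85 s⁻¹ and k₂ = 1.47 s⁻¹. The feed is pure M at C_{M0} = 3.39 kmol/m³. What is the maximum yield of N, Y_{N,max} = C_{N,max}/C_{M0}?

0.552

At the optimum, C_{N,max}/C_{M0} = (k₁/k₂)^[k₂/(k₂−k₁)].
= (3.85/1.47)^(1.47/(1.47−3.85)) = (2.619)^(-0.6176) = 0.5517.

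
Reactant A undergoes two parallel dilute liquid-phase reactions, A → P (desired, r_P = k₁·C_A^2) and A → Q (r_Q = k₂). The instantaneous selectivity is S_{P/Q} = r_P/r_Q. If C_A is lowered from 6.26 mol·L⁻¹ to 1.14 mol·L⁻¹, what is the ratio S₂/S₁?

0.0332

S_{P/Q} = (k₁/k₂)·C_A^2, so S₂/S₁ = (C_{A,2}/C_{A,1})^2.
= (1.14/6.26)^2 = (0.1821)^2 = 0.0332.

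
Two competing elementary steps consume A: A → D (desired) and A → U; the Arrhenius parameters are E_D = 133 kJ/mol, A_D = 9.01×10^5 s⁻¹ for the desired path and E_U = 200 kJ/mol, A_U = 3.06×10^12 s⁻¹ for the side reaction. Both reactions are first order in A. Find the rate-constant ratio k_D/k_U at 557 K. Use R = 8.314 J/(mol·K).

0.565

With equal orders, S_{D/U} = k_D/k_U = (A_D/A_U)·exp[(E_U−E_D)/(RT)].
(E_U−E_D)/(RT) = (200−133)×10³/(8.314×557) = 67000/4631 = 14.47.
k_D/k_U = (9.01×10^5/3.06×10^12)·exp(14.47) = 2.944×10^-7 × 1.920×10^6 = 0.565.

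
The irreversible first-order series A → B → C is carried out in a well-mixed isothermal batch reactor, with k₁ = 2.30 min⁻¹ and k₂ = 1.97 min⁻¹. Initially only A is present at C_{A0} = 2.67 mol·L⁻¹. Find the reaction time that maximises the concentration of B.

For first-order series the maximum of C_B occurs at t_opt = ln(k₂/k₁)/(k₂−k₁).
= ln(1.97/2.30)/(1.97−2.30) = ln(0.8565)/-0.3300 = -0.1549/-0.3300 = 0.469 min.

0.469 min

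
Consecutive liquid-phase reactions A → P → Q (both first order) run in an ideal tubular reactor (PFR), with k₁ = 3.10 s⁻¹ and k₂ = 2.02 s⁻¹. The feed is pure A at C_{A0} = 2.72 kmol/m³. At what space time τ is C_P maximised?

The intermediate peaks when r₁ = r₂, i.e. k₁e^(−k₁τ) = k₂e^(−k₂τ), giving τ_opt = ln(k₂/k₁)/(k₂−k₁).
= ln(2.02/3.10)/(2.02−3.10) = ln(0.6516)/-1.080 = -0.4283/-1.080 = 0.397 s.

0.397 s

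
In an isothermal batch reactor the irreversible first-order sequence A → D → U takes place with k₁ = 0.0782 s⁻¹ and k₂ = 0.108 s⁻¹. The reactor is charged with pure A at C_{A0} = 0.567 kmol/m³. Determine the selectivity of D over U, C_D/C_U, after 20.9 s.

0.418

For first-order series with pure A initially, C_D(t) = k₁C_{A0}/(k₂−k₁)·(e^(−k₁t) − e^(−k₂t)).
e^(−k₁t) = e^(−0.0782×20.9) = e^(−1.634) = 0.1951; e^(−k₂t) = e^(−2.257) = 0.1046.
C_D = 0.0782×0.567/(0.108−0.0782) × (0.1951−0.1046) = 1.488×0.09043 = 0.1346 kmol/m³.
C_A = C_{A0}e^(−k₁t) = 0.1106 kmol/m³, so C_U = C_{A0}−C_A−C_D = 0.3218 kmol/m³; C_D/C_U = 0.418.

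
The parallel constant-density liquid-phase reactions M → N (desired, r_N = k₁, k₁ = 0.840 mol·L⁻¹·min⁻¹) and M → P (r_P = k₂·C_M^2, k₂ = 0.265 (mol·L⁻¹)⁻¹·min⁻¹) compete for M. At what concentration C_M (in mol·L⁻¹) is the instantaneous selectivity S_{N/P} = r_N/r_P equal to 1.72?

S_{N/P} = (k₁/k₂)·C_M^-2 ⇒ C_M = (S·k₂/k₁)^(-0.5).
= (1.72×0.265/0.840)^(-0.5) = (0.5426)^(-0.5) = 1.36 mol·L⁻¹.

1.36 mol·L⁻¹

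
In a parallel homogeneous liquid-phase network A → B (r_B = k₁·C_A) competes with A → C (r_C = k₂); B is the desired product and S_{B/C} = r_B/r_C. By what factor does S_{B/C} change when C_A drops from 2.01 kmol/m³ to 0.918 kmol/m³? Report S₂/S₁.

S_{B/C} = (k₁/k₂)·C_A, so S₂/S₁ = (C_{A,2}/C_{A,1}).
= 0.918/2.01 = 0.457.

0.457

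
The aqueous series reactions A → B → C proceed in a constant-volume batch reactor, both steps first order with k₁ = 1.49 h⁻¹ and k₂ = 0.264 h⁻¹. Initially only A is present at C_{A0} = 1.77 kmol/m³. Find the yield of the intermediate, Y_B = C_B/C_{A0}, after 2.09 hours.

0.646

The intermediate concentration in a first-order A→B→C sequence is C_B = k₁C_{A0}(e^(−k₁t) − e^(−k₂t))/(k₂−k₁).
e^(−k₁t) = e^(−1.49×2.09) = e^(−3.114) = 0.04442; e^(−k₂t) = e^(−0.5518) = 0.5759.
C_B = 1.49×1.77/(0.264−1.49) × (0.04442−0.5759) = (-2.151)×(-0.5315) = 1.143 kmol/m³.
Y_B = C_B/C_{A0} = 1.143/1.77 = 0.646.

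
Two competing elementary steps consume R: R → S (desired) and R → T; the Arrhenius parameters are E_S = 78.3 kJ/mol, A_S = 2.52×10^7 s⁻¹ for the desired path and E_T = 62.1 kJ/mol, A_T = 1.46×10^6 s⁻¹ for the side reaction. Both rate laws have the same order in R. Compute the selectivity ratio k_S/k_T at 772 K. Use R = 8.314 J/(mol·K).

Since both paths have the same order in R, the concentration cancels and S_{S/T} = k_S/k_T = (A_S/A_T)·exp[(E_T−E_S)/(RT)].
(E_T−E_S)/(RT) = (62.1−78.3)×10³/(8.314×772) = -16200/6418 = -2.524.
k_S/k_T = (2.52×10^7/1.46×10^6)·exp(-2.524) = 17.26 × 0.08014 = 1.38.

1.38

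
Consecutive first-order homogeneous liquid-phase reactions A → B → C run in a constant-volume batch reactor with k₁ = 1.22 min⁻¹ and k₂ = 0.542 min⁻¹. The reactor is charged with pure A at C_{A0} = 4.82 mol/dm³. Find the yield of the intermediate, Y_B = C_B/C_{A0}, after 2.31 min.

Solving the coupled first-order balances gives C_B(t) = [k₁/(k₂−k₁)]·C_{A0}·(e^(−k₁t) − e^(−k₂t)).
e^(−k₁t) = e^(−1.22×2.31) = e^(−2.818) = 0.05971; e^(−k₂t) = e^(−1.252) = 0.2859.
C_B = 1.22×4.82/(0.542−1.22) × (0.05971−0.2859) = (-8.673)×(-0.2262) = 1.962 mol/dm³.
Y_B = C_B/C_{A0} = 1.962/4.82 = 0.407.

0.407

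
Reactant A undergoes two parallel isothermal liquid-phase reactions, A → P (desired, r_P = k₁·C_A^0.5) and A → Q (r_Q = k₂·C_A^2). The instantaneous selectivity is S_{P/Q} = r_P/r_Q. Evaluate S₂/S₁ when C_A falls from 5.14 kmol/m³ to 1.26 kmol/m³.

S_{P/Q} = (k₁/k₂)·C_A^-1.5, so S₂/S₁ = (C_{A,2}/C_{A,1})^-1.5.
= (1.26/5.14)^(-1.5) = (0.2451)^(-1.5) = 8.24.
Selectivity toward P rises as C_A falls — low-concentration operation is favoured.

8.24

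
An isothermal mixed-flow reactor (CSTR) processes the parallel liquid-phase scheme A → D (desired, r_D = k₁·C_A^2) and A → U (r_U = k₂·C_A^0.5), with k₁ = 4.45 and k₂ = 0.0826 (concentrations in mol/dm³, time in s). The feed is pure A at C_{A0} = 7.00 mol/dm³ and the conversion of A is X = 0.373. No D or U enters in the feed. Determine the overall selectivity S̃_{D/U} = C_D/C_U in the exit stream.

Exit C_A = C_{A0}(1−X) = 7.00×0.627 = 4.389 mol/dm³.
A CSTR operates uniformly at the exit composition, giving r_D = 85.72 and r_U = 0.1730 (each k·C_A^n at C_A = 4.389).
Overall selectivity = C_D/C_U = r_Dτ/(r_Uτ) = r_D/r_U = 495.

495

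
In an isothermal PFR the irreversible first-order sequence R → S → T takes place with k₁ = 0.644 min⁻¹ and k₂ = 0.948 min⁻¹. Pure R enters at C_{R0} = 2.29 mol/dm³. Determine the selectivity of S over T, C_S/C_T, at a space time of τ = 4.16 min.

0.126

The intermediate concentration in a first-order A→B→C sequence is C_S = k₁C_{R0}(e^(−k₁τ) − e^(−k₂τ))/(k₂−k₁).
e^(−k₁τ) = e^(−0.644×4.16) = e^(−2.679) = 0.06863; e^(−k₂τ) = e^(−3.944) = 0.01938.
C_S = 0.644×2.29/(0.948−0.644) × (0.06863−0.01938) = 4.851×0.04925 = 0.2389 mol/dm³.
C_R = C_{R0}e^(−k₁τ) = 0.1572 mol/dm³, so C_T = C_{R0}−C_R−C_S = 1.894 mol/dm³; C_S/C_T = 0.126.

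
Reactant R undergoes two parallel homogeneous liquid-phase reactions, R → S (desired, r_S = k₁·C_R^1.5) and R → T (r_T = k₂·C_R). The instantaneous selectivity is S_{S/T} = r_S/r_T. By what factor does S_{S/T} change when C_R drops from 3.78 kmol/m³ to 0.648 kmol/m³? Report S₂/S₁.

0.414

S_{S/T} = (k₁/k₂)·C_R^0.5, so S₂/S₁ = (C_{R,2}/C_{R,1})^0.5.
= (0.648/3.78)^0.5 = (0.1714)^0.5 = 0.414.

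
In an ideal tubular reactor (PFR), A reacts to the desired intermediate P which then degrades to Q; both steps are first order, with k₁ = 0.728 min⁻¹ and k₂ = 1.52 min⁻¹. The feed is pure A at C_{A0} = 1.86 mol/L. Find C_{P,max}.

At the optimum, C_{P,max}/C_{A0} = (k₁/k₂)^[k₂/(k₂−k₁)].
= (0.728/1.52)^(1.52/(1.52−0.728)) = (0.4789)^(1.919) = 0.2435.
C_{P,max} = 0.2435×1.86 = 0.453 mol/L.

0.453 mol/L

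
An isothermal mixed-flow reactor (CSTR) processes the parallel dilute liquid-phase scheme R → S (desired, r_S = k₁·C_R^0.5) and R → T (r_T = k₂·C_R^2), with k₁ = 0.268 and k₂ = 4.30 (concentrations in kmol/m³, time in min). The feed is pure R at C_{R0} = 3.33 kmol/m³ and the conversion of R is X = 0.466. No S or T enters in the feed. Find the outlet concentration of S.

Exit C_R = C_{R0}(1−X) = 3.33×0.534 = 1.778 kmol/m³.
Rates in a CSTR are evaluated at the outlet concentration: r_S = 0.268×1.778^0.5 = 0.3574, r_T = 4.30×1.778^2 = 13.60.
Fraction of consumed R going to S: r_S/(r_S+r_T) = 0.02561.
C_S = 0.02561·C_{R0}·X = 0.02561×3.33×0.466 = 0.0397 kmol/m³.

0.0397 kmol/m³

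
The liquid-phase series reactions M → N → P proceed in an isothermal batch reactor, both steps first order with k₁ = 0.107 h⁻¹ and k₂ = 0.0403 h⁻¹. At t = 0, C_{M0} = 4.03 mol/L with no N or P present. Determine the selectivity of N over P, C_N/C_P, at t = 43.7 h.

0.357

For first-order series with pure M initially, C_N(t) = k₁C_{M0}/(k₂−k₁)·(e^(−k₁t) − e^(−k₂t)).
e^(−k₁t) = e^(−0.107×43.7) = e^(−4.676) = 0.009317; e^(−k₂t) = e^(−1.761) = 0.1719.
C_N = 0.107×4.03/(0.0403−0.107) × (0.009317−0.1719) = (-6.465)×(-0.1625) = 1.051 mol/L.
C_M = C_{M0}e^(−k₁t) = 0.03755 mol/L, so C_P = C_{M0}−C_M−C_N = 2.942 mol/L; C_N/C_P = 0.357.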